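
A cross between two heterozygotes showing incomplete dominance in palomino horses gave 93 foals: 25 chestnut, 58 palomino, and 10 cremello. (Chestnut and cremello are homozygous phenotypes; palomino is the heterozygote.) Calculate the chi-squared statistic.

With incomplete dominance, a heterozygote × heterozygote cross gives a 1:2:1 phenotypic ratio.
Total ratio parts = 4. Expected numbers out of 93:
  chestnut: 93 × 1/4 = 23.25
  palomino: 93 × 2/4 = 46.5
  cremello: 93 × 1/4 = 23.25
χ² = Σ (O − E)² / E
  chestnut: (25 − 23.25)² / 23.25 = 0.1317
  palomino: (58 − 46.5)² / 46.5 = 2.8441
  cremello: (10 − 23.25)² / 23.25 = 7.5511
χ² = 0.1317 + 2.8441 + 7.5511 = 10.5269 ≈ 10.527

10.527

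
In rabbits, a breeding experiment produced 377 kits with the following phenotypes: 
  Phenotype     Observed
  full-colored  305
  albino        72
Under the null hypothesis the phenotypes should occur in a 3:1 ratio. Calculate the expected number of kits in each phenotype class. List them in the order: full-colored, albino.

282.75, 94.25

The 3:1 ratio has 4 parts, so with N = 377 the expected counts are:
  full-colored: 377 × 3/4 = 282.75
  albino: 377 × 1/4 = 94.25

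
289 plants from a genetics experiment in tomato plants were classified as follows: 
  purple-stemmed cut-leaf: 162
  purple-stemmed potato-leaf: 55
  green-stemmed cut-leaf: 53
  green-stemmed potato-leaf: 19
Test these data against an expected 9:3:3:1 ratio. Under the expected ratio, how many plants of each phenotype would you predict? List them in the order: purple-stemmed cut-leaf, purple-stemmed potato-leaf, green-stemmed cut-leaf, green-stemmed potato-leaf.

162.5625, 54.1875, 54.1875, 18.0625

The 9:3:3:1 ratio has 16 parts, so with N = 289 the expected counts are:
  purple-stemmed cut-leaf: 289 × 9/16 = 162.5625
  purple-stemmed potato-leaf: 289 × 3/16 = 54.1875
  green-stemmed cut-leaf: 289 × 3/16 = 54.1875
  green-stemmed potato-leaf: 289 × 1/16 = 18.0625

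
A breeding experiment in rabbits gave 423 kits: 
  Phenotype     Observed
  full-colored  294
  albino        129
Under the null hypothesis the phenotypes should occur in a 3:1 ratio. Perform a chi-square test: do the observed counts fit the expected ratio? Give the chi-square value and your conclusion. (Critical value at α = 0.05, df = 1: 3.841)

6.816; not consistent

The 3:1 ratio has 4 parts, so with N = 423 the expected counts are:
  full-colored: 423 × 3/4 = 317.25
  albino: 423 × 1/4 = 105.75
χ² = Σ (O − E)² / E
  full-colored: (294 − 317.25)² / 317.25 = 1.7039
  albino: (129 − 105.75)² / 105.75 = 5.1117
χ² = 1.7039 + 5.1117 = 6.8156 ≈ 6.816
Degrees of freedom = 2 − 1 = 1; critical value at α = 0.05 is 3.841.
Since 6.816 > 3.841, we reject the null hypothesis — the data do not fit the 3:1 ratio.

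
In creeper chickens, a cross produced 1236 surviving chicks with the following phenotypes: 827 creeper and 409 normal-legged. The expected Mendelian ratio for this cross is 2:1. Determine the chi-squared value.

Expected counts for N = 1236 under a 2:1 ratio (total parts = 3):
  creeper: 1236 × 2/3 = 824
  normal-legged: 1236 × 1/3 = 412
χ² = Σ (O − E)² / E
  creeper: (827 − 824)² / 824 = 0.0109
  normal-legged: (409 − 412)² / 412 = 0.0218
χ² = 0.0109 + 0.0218 = 0.0327 ≈ 0.033

0.033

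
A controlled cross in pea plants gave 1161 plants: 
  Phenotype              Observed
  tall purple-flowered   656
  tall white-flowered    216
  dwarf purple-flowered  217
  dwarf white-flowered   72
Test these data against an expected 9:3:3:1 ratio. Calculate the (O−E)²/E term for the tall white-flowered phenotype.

The 9:3:3:1 ratio has 16 parts, so with N = 1161 the expected counts are:
  tall purple-flowered: 1161 × 9/16 = 653.0625
  tall white-flowered: 1161 × 3/16 = 217.6875
  dwarf purple-flowered: 1161 × 3/16 = 217.6875
  dwarf white-flowered: 1161 × 1/16 = 72.5625
Contribution of tall white-flowered: (216 − 217.6875)² / 217.6875 = 0.0131

0.013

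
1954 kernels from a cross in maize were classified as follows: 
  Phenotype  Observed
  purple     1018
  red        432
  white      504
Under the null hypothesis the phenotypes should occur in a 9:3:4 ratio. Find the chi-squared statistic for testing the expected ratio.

Under the 9:3:4 hypothesis (Σ ratio = 16, N = 1954):
  purple: 1954 × 9/16 = 1099.125
  red: 1954 × 3/16 = 366.375
  white: 1954 × 4/16 = 488.5
χ² = Σ (O − E)² / E
  purple: (1018 − 1099.125)² / 1099.125 = 5.9877
  red: (432 − 366.375)² / 366.375 = 11.7547
  white: (504 − 488.5)² / 488.5 = 0.4918
χ² = 5.9877 + 11.7547 + 0.4918 = 18.2342 ≈ 18.234

18.234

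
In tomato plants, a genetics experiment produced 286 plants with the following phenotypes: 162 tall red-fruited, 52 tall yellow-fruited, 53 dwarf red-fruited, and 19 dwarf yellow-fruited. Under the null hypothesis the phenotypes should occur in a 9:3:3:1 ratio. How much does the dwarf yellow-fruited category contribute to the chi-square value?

The 9:3:3:1 ratio has 16 parts, so with N = 286 the expected counts are:
  tall red-fruited: 286 × 9/16 = 160.875
  tall yellow-fruited: 286 × 3/16 = 53.625
  dwarf red-fruited: 286 × 3/16 = 53.625
  dwarf yellow-fruited: 286 × 1/16 = 17.875
Contribution of dwarf yellow-fruited: (19 − 17.875)² / 17.875 = 0.0708

0.071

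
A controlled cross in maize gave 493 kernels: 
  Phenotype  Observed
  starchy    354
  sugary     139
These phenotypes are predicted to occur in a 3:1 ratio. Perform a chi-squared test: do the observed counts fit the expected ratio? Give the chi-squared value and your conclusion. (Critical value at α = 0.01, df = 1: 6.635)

Expected counts for N = 493 under a 3:1 ratio (total parts = 4):
  starchy: 493 × 3/4 = 369.75
  sugary: 493 × 1/4 = 123.25
χ² = Σ (O − E)² / E
  starchy: (354 − 369.75)² / 369.75 = 0.6709
  sugary: (139 − 123.25)² / 123.25 = 2.0127
χ² = 0.6709 + 2.0127 = 2.6836 ≈ 2.684
Degrees of freedom = 2 − 1 = 1; critical value at α = 0.01 is 6.635.
Since 2.684 < 6.635, we fail to reject the null hypothesis — the data are consistent with the 3:1 ratio.

2.684; consistent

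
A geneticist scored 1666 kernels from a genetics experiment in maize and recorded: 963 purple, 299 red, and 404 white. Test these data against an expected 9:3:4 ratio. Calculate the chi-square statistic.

Under the 9:3:4 hypothesis (Σ ratio = 16, N = 1666):
  purple: 1666 × 9/16 = 937.125
  red: 1666 × 3/16 = 312.375
  white: 1666 × 4/16 = 416.5
χ² = Σ (O − E)² / E
  purple: (963 − 937.125)² / 937.125 = 0.7144
  red: (299 − 312.375)² / 312.375 = 0.5727
  white: (404 − 416.5)² / 416.5 = 0.3752
χ² = 0.7144 + 0.5727 + 0.3752 = 1.6623 ≈ 1.662

1.662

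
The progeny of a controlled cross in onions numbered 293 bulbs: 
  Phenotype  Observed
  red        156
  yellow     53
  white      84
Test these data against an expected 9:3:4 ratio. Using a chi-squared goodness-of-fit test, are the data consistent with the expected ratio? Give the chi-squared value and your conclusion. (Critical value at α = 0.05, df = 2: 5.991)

2.117; consistent

Total ratio parts = 16. Expected numbers out of 293:
  red: 293 × 9/16 = 164.8125
  yellow: 293 × 3/16 = 54.9375
  white: 293 × 4/16 = 73.25
χ² = Σ (O − E)² / E
  red: (156 − 164.8125)² / 164.8125 = 0.4712
  yellow: (53 − 54.9375)² / 54.9375 = 0.0683
  white: (84 − 73.25)² / 73.25 = 1.5776
χ² = 0.4712 + 0.0683 + 1.5776 = 2.1171 ≈ 2.117
Degrees of freedom = 3 − 1 = 2; critical value at α = 0.05 is 5.991.
Since 2.117 < 5.991, we fail to reject the null hypothesis — the data are consistent with the 9:3:4 ratio.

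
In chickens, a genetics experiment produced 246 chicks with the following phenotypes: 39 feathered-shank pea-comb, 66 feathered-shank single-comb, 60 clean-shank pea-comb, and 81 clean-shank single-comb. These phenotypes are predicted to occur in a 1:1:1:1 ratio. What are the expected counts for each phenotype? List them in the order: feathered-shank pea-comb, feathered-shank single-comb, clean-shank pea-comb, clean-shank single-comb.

61.5, 61.5, 61.5, 61.5

Total ratio parts = 4. Expected numbers out of 246:
  feathered-shank pea-comb: 246 × 1/4 = 61.5
  feathered-shank single-comb: 246 × 1/4 = 61.5
  clean-shank pea-comb: 246 × 1/4 = 61.5
  clean-shank single-comb: 246 × 1/4 = 61.5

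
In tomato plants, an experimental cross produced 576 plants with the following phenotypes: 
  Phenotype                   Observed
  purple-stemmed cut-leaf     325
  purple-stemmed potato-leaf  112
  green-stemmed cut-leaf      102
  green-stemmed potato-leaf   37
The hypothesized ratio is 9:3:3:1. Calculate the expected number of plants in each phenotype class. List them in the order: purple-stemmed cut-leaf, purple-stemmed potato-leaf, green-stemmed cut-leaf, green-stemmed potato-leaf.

Total ratio parts = 16. Expected numbers out of 576:
  purple-stemmed cut-leaf: 576 × 9/16 = 324
  purple-stemmed potato-leaf: 576 × 3/16 = 108
  green-stemmed cut-leaf: 576 × 3/16 = 108
  green-stemmed potato-leaf: 576 × 1/16 = 36

324, 108, 108, 36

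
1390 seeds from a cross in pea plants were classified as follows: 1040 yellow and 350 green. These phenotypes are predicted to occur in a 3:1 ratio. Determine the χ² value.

Expected counts for N = 1390 under a 3:1 ratio (total parts = 4):
  yellow: 1390 × 3/4 = 1042.5
  green: 1390 × 1/4 = 347.5
χ² = Σ (O − E)² / E
  yellow: (1040 − 1042.5)² / 1042.5 = 0.0060
  green: (350 − 347.5)² / 347.5 = 0.0180
χ² = 0.0060 + 0.0180 = 0.024

0.024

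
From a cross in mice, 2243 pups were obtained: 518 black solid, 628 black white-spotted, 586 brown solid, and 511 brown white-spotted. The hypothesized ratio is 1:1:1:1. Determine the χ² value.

Expected counts for N = 2243 under a 1:1:1:1 ratio (total parts = 4):
  black solid: 2243 × 1/4 = 560.75
  black white-spotted: 2243 × 1/4 = 560.75
  brown solid: 2243 × 1/4 = 560.75
  brown white-spotted: 2243 × 1/4 = 560.75
χ² = Σ (O − E)² / E
  black solid: (518 − 560.75)² / 560.75 = 3.2591
  black white-spotted: (628 − 560.75)² / 560.75 = 8.0652
  brown solid: (586 − 560.75)² / 560.75 = 1.1370
  brown white-spotted: (511 − 560.75)² / 560.75 = 4.4138
χ² = 3.2591 + 8.0652 + 1.1370 + 4.4138 = 16.8751 ≈ 16.875

16.875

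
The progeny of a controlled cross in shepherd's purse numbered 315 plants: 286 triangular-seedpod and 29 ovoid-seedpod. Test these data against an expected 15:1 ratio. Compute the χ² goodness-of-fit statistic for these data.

Expected counts for N = 315 under a 15:1 ratio (total parts = 16):
  triangular-seedpod: 315 × 15/16 = 295.3125
  ovoid-seedpod: 315 × 1/16 = 19.6875
χ² = Σ (O − E)² / E
  triangular-seedpod: (286 − 295.3125)² / 295.3125 = 0.2937
  ovoid-seedpod: (29 − 19.6875)² / 19.6875 = 4.4050
χ² = 0.2937 + 4.4050 = 4.6987 ≈ 4.699

4.699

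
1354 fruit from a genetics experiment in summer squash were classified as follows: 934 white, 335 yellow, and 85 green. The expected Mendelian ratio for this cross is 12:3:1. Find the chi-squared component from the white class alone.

The 12:3:1 ratio has 16 parts, so with N = 1354 the expected counts are:
  white: 1354 × 12/16 = 1015.5
  yellow: 1354 × 3/16 = 253.875
  green: 1354 × 1/16 = 84.625
Contribution of white: (934 − 1015.5)² / 1015.5 = 6.5409

6.541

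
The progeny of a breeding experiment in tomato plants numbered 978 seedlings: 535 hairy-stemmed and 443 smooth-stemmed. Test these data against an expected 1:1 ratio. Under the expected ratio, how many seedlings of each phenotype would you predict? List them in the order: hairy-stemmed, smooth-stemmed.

Expected counts for N = 978 under a 1:1 ratio (total parts = 2):
  hairy-stemmed: 978 × 1/2 = 489
  smooth-stemmed: 978 × 1/2 = 489

489, 489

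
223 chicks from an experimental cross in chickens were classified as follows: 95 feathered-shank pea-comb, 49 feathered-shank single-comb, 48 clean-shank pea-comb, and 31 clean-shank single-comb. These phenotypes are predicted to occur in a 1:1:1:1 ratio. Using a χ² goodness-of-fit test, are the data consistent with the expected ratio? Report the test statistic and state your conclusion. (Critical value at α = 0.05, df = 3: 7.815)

40.516; not consistent

The 1:1:1:1 ratio has 4 parts, so with N = 223 the expected counts are:
  feathered-shank pea-comb: 223 × 1/4 = 55.75
  feathered-shank single-comb: 223 × 1/4 = 55.75
  clean-shank pea-comb: 223 × 1/4 = 55.75
  clean-shank single-comb: 223 × 1/4 = 55.75
χ² = Σ (O − E)² / E
  feathered-shank pea-comb: (95 − 55.75)² / 55.75 = 27.6334
  feathered-shank single-comb: (49 − 55.75)² / 55.75 = 0.8173
  clean-shank pea-comb: (48 − 55.75)² / 55.75 = 1.0774
  clean-shank single-comb: (31 − 55.75)² / 55.75 = 10.9877
χ² = 27.6334 + 0.8173 + 1.0774 + 10.9877 = 40.5158 ≈ 40.516
Degrees of freedom = 4 − 1 = 3; critical value at α = 0.05 is 7.815.
Since 40.516 > 7.815, we reject the null hypothesis — the data do not fit the 1:1:1:1 ratio.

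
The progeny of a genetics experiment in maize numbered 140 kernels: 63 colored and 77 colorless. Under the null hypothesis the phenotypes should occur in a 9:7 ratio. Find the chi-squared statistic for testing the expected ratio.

Total ratio parts = 16. Expected numbers out of 140:
  colored: 140 × 9/16 = 78.75
  colorless: 140 × 7/16 = 61.25
χ² = Σ (O − E)² / E
  colored: (63 − 78.75)² / 78.75 = 3.1500
  colorless: (77 − 61.25)² / 61.25 = 4.0500
χ² = 3.1500 + 4.0500 = 7.200

7.200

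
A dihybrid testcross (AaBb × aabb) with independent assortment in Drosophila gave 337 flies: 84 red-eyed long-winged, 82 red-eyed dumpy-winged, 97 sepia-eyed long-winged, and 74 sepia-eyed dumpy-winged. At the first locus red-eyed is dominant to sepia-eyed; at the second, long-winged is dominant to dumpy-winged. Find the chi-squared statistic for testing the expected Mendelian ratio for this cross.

A dihybrid testcross with independent assortment gives a 1:1:1:1 ratio.
The 1:1:1:1 ratio has 4 parts, so with N = 337 the expected counts are:
  red-eyed long-winged: 337 × 1/4 = 84.25
  red-eyed dumpy-winged: 337 × 1/4 = 84.25
  sepia-eyed long-winged: 337 × 1/4 = 84.25
  sepia-eyed dumpy-winged: 337 × 1/4 = 84.25
χ² = Σ (O − E)² / E
  red-eyed long-winged: (84 − 84.25)² / 84.25 = 0.0007
  red-eyed dumpy-winged: (82 − 84.25)² / 84.25 = 0.0601
  sepia-eyed long-winged: (97 − 84.25)² / 84.25 = 1.9295
  sepia-eyed dumpy-winged: (74 − 84.25)² / 84.25 = 1.2470
χ² = 0.0007 + 0.0601 + 1.9295 + 1.2470 = 3.2373 ≈ 3.237

3.237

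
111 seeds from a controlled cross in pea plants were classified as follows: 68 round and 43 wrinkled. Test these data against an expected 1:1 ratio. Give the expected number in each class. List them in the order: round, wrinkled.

Expected counts for N = 111 under a 1:1 ratio (total parts = 2):
  round: 111 × 1/2 = 55.5
  wrinkled: 111 × 1/2 = 55.5

55.5, 55.5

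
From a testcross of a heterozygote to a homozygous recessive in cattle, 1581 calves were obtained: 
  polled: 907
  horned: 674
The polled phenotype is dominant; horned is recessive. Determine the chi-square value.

34.338

A testcross of a heterozygote (Aa × aa) gives a 1:1 phenotypic ratio.
Total ratio parts = 2. Expected numbers out of 1581:
  polled: 1581 × 1/2 = 790.5
  horned: 1581 × 1/2 = 790.5
χ² = Σ (O − E)² / E
  polled: (907 − 790.5)² / 790.5 = 17.1692
  horned: (674 − 790.5)² / 790.5 = 17.1692
χ² = 17.1692 + 17.1692 = 34.3384 ≈ 34.338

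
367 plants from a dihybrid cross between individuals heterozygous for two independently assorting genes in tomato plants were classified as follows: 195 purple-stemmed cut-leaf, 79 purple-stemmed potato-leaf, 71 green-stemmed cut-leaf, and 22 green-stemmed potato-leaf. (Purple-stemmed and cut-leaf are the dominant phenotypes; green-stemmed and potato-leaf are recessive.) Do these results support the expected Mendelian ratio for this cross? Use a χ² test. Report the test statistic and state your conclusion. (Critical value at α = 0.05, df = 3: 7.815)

2.250; consistent

A dihybrid F₂ with independent assortment and complete dominance at both loci gives a 9:3:3:1 phenotypic ratio.
Expected counts for N = 367 under a 9:3:3:1 ratio (total parts = 16):
  purple-stemmed cut-leaf: 367 × 9/16 = 206.4375
  purple-stemmed potato-leaf: 367 × 3/16 = 68.8125
  green-stemmed cut-leaf: 367 × 3/16 = 68.8125
  green-stemmed potato-leaf: 367 × 1/16 = 22.9375
χ² = Σ (O − E)² / E
  purple-stemmed cut-leaf: (195 − 206.4375)² / 206.4375 = 0.6337
  purple-stemmed potato-leaf: (79 − 68.8125)² / 68.8125 = 1.5082
  green-stemmed cut-leaf: (71 − 68.8125)² / 68.8125 = 0.0695
  green-stemmed potato-leaf: (22 − 22.9375)² / 22.9375 = 0.0383
χ² = 0.6337 + 1.5082 + 0.0695 + 0.0383 = 2.2497 ≈ 2.250
Degrees of freedom = 4 − 1 = 3; critical value at α = 0.05 is 7.815.
Since 2.250 < 7.815, we fail to reject the null hypothesis — the data are consistent with the 9:3:3:1 ratio.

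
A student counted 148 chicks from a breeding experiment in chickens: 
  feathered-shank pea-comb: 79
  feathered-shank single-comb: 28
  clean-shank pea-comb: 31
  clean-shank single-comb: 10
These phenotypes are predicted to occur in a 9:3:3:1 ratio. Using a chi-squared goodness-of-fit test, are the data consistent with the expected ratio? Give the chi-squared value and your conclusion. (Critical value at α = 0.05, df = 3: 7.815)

0.661; consistent

Under the 9:3:3:1 hypothesis (Σ ratio = 16, N = 148):
  feathered-shank pea-comb: 148 × 9/16 = 83.25
  feathered-shank single-comb: 148 × 3/16 = 27.75
  clean-shank pea-comb: 148 × 3/16 = 27.75
  clean-shank single-comb: 148 × 1/16 = 9.25
χ² = Σ (O − E)² / E
  feathered-shank pea-comb: (79 − 83.25)² / 83.25 = 0.2170
  feathered-shank single-comb: (28 − 27.75)² / 27.75 = 0.0023
  clean-shank pea-comb: (31 − 27.75)² / 27.75 = 0.3806
  clean-shank single-comb: (10 − 9.25)² / 9.25 = 0.0608
χ² = 0.2170 + 0.0023 + 0.3806 + 0.0608 = 0.6607 ≈ 0.661
Degrees of freedom = 4 − 1 = 3; critical value at α = 0.05 is 7.815.
Since 0.661 < 7.815, we fail to reject the null hypothesis — the data are consistent with the 9:3:3:1 ratio.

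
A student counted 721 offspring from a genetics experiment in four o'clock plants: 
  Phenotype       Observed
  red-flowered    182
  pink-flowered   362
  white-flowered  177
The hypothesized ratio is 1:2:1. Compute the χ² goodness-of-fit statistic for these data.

0.082

Expected counts for N = 721 under a 1:2:1 ratio (total parts = 4):
  red-flowered: 721 × 1/4 = 180.25
  pink-flowered: 721 × 2/4 = 360.5
  white-flowered: 721 × 1/4 = 180.25
χ² = Σ (O − E)² / E
  red-flowered: (182 − 180.25)² / 180.25 = 0.0170
  pink-flowered: (362 − 360.5)² / 360.5 = 0.0062
  white-flowered: (177 − 180.25)² / 180.25 = 0.0586
χ² = 0.0170 + 0.0062 + 0.0586 = 0.0818 ≈ 0.082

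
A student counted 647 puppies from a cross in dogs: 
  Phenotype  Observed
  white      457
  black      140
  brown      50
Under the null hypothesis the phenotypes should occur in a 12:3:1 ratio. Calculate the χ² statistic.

Under the 12:3:1 hypothesis (Σ ratio = 16, N = 647):
  white: 647 × 12/16 = 485.25
  black: 647 × 3/16 = 121.3125
  brown: 647 × 1/16 = 40.4375
χ² = Σ (O − E)² / E
  white: (457 − 485.25)² / 485.25 = 1.6446
  black: (140 − 121.3125)² / 121.3125 = 2.8787
  brown: (50 − 40.4375)² / 40.4375 = 2.2613
χ² = 1.6446 + 2.8787 + 2.2613 = 6.7846 ≈ 6.785

6.785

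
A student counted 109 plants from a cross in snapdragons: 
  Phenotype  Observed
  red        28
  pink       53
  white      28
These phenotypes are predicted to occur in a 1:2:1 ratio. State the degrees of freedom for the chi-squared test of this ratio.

2

A goodness-of-fit test with 3 phenotype classes has df = 3 − 1 = 2.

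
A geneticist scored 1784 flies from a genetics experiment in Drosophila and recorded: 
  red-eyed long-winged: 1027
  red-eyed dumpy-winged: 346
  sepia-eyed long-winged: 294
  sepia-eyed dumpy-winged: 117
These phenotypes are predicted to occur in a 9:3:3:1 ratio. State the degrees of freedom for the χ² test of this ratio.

A goodness-of-fit test with 4 phenotype classes has df = 4 − 1 = 3.

3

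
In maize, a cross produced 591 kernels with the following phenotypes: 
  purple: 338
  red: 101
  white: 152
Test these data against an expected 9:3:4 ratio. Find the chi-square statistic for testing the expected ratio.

The 9:3:4 ratio has 16 parts, so with N = 591 the expected counts are:
  purple: 591 × 9/16 = 332.4375
  red: 591 × 3/16 = 110.8125
  white: 591 × 4/16 = 147.75
χ² = Σ (O − E)² / E
  purple: (338 − 332.4375)² / 332.4375 = 0.0931
  red: (101 − 110.8125)² / 110.8125 = 0.8689
  white: (152 − 147.75)² / 147.75 = 0.1223
χ² = 0.0931 + 0.8689 + 0.1223 = 1.0843 ≈ 1.084

1.084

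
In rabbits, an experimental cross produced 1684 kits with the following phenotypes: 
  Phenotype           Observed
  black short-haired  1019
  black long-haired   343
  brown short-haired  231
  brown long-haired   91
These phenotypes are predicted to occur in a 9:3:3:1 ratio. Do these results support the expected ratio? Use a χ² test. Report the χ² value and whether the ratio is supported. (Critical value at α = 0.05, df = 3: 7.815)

The 9:3:3:1 ratio has 16 parts, so with N = 1684 the expected counts are:
  black short-haired: 1684 × 9/16 = 947.25
  black long-haired: 1684 × 3/16 = 315.75
  brown short-haired: 1684 × 3/16 = 315.75
  brown long-haired: 1684 × 1/16 = 105.25
χ² = Σ (O − E)² / E
  black short-haired: (1019 − 947.25)² / 947.25 = 5.4347
  black long-haired: (343 − 315.75)² / 315.75 = 2.3517
  brown short-haired: (231 − 315.75)² / 315.75 = 22.7476
  brown long-haired: (91 − 105.25)² / 105.25 = 1.9293
χ² = 5.4347 + 2.3517 + 22.7476 + 1.9293 = 32.4633 ≈ 32.463
Degrees of freedom = 4 − 1 = 3; critical value at α = 0.05 is 7.815.
Since 32.463 > 7.815, we reject the null hypothesis — the data do not fit the 9:3:3:1 ratio.

32.463; not consistent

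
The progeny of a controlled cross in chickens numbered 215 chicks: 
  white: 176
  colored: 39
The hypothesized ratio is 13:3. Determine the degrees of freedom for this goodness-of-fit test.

A goodness-of-fit test with 2 phenotype classes has df = 2 − 1 = 1.

1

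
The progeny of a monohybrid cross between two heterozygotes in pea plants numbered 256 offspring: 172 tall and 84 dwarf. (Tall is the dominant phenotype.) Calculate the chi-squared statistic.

8.333

For a monohybrid cross between heterozygotes with complete dominance, the expected phenotypic ratio is 3:1.
Total ratio parts = 4. Expected numbers out of 256:
  tall: 256 × 3/4 = 192
  dwarf: 256 × 1/4 = 64
χ² = Σ (O − E)² / E
  tall: (172 − 192)² / 192 = 2.0833
  dwarf: (84 − 64)² / 64 = 6.2500
χ² = 2.0833 + 6.2500 = 8.3333 ≈ 8.333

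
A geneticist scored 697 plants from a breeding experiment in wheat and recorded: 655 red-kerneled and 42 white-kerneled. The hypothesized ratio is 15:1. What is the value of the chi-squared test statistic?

Under the 15:1 hypothesis (Σ ratio = 16, N = 697):
  red-kerneled: 697 × 15/16 = 653.4375
  white-kerneled: 697 × 1/16 = 43.5625
χ² = Σ (O − E)² / E
  red-kerneled: (655 − 653.4375)² / 653.4375 = 0.0037
  white-kerneled: (42 − 43.5625)² / 43.5625 = 0.0560
χ² = 0.0037 + 0.0560 = 0.0597 ≈ 0.060

0.060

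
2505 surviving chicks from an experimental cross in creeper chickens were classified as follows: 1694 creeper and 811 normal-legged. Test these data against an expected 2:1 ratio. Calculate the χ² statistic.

1.035

Under the 2:1 hypothesis (Σ ratio = 3, N = 2505):
  creeper: 2505 × 2/3 = 1670
  normal-legged: 2505 × 1/3 = 835
χ² = Σ (O − E)² / E
  creeper: (1694 − 1670)² / 1670 = 0.3449
  normal-legged: (811 − 835)² / 835 = 0.6898
χ² = 0.3449 + 0.6898 = 1.0347 ≈ 1.035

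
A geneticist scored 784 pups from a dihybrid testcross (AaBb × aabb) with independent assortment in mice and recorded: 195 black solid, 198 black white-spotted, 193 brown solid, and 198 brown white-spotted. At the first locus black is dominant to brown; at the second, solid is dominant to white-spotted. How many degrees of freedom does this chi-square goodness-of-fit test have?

3

A dihybrid testcross with independent assortment gives a 1:1:1:1 ratio.
A goodness-of-fit test with 4 phenotype classes has df = 4 − 1 = 3.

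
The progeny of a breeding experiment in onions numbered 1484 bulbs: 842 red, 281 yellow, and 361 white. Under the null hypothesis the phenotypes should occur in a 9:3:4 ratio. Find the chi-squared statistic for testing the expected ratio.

The 9:3:4 ratio has 16 parts, so with N = 1484 the expected counts are:
  red: 1484 × 9/16 = 834.75
  yellow: 1484 × 3/16 = 278.25
  white: 1484 × 4/16 = 371
χ² = Σ (O − E)² / E
  red: (842 − 834.75)² / 834.75 = 0.0630
  yellow: (281 − 278.25)² / 278.25 = 0.0272
  white: (361 − 371)² / 371 = 0.2695
χ² = 0.0630 + 0.0272 + 0.2695 = 0.3597 ≈ 0.360

0.360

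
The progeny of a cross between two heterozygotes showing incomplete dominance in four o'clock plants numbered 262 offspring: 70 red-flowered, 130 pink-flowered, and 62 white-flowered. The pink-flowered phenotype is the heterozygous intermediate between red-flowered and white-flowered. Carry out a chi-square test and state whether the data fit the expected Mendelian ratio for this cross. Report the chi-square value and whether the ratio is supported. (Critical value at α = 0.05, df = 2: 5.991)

0.504; consistent

With incomplete dominance, a heterozygote × heterozygote cross gives a 1:2:1 phenotypic ratio.
Total ratio parts = 4. Expected numbers out of 262:
  red-flowered: 262 × 1/4 = 65.5
  pink-flowered: 262 × 2/4 = 131
  white-flowered: 262 × 1/4 = 65.5
χ² = Σ (O − E)² / E
  red-flowered: (70 − 65.5)² / 65.5 = 0.3092
  pink-flowered: (130 − 131)² / 131 = 0.0076
  white-flowered: (62 − 65.5)² / 65.5 = 0.1870
χ² = 0.3092 + 0.0076 + 0.1870 = 0.5038 ≈ 0.504
Degrees of freedom = 3 − 1 = 2; critical value at α = 0.05 is 5.991.
Since 0.504 < 5.991, we fail to reject the null hypothesis — the data are consistent with the 1:2:1 ratio.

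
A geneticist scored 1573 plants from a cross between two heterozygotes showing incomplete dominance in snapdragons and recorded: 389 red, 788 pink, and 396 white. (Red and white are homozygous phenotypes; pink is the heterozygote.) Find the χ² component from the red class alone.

With incomplete dominance, a heterozygote × heterozygote cross gives a 1:2:1 phenotypic ratio.
Expected counts for N = 1573 under a 1:2:1 ratio (total parts = 4):
  red: 1573 × 1/4 = 393.25
  pink: 1573 × 2/4 = 786.5
  white: 1573 × 1/4 = 393.25
Contribution of red: (389 − 393.25)² / 393.25 = 0.0459

0.046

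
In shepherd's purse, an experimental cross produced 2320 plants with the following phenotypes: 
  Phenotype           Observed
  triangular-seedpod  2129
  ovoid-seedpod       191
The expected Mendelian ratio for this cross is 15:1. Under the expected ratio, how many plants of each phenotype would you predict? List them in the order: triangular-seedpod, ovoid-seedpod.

Expected counts for N = 2320 under a 15:1 ratio (total parts = 16):
  triangular-seedpod: 2320 × 15/16 = 2175
  ovoid-seedpod: 2320 × 1/16 = 145

2175, 145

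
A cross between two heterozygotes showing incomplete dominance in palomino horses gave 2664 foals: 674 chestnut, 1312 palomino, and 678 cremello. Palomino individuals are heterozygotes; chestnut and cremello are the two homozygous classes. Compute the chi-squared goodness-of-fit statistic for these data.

With incomplete dominance, a heterozygote × heterozygote cross gives a 1:2:1 phenotypic ratio.
Under the 1:2:1 hypothesis (Σ ratio = 4, N = 2664):
  chestnut: 2664 × 1/4 = 666
  palomino: 2664 × 2/4 = 1332
  cremello: 2664 × 1/4 = 666
χ² = Σ (O − E)² / E
  chestnut: (674 − 666)² / 666 = 0.0961
  palomino: (1312 − 1332)² / 1332 = 0.3003
  cremello: (678 − 666)² / 666 = 0.2162
χ² = 0.0961 + 0.3003 + 0.2162 = 0.6126 ≈ 0.613

0.613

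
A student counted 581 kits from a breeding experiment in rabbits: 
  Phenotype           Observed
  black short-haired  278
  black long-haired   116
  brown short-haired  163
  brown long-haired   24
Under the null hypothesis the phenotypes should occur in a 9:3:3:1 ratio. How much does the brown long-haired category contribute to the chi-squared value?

4.175

Total ratio parts = 16. Expected numbers out of 581:
  black short-haired: 581 × 9/16 = 326.8125
  black long-haired: 581 × 3/16 = 108.9375
  brown short-haired: 581 × 3/16 = 108.9375
  brown long-haired: 581 × 1/16 = 36.3125
Contribution of brown long-haired: (24 − 36.3125)² / 36.3125 = 4.1748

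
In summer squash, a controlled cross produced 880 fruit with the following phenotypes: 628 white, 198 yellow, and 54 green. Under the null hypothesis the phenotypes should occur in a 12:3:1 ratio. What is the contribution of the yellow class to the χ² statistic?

6.600

Under the 12:3:1 hypothesis (Σ ratio = 16, N = 880):
  white: 880 × 12/16 = 660
  yellow: 880 × 3/16 = 165
  green: 880 × 1/16 = 55
Contribution of yellow: (198 − 165)² / 165 = 6.6000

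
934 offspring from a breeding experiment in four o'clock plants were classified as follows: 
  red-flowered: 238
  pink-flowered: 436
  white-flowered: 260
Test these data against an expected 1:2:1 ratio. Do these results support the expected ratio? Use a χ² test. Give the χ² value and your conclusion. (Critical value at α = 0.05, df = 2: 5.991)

Total ratio parts = 4. Expected numbers out of 934:
  red-flowered: 934 × 1/4 = 233.5
  pink-flowered: 934 × 2/4 = 467
  white-flowered: 934 × 1/4 = 233.5
χ² = Σ (O − E)² / E
  red-flowered: (238 − 233.5)² / 233.5 = 0.0867
  pink-flowered: (436 − 467)² / 467 = 2.0578
  white-flowered: (260 − 233.5)² / 233.5 = 3.0075
χ² = 0.0867 + 2.0578 + 3.0075 = 5.152
Degrees of freedom = 3 − 1 = 2; critical value at α = 0.05 is 5.991.
Since 5.152 < 5.991, we fail to reject the null hypothesis — the data are consistent with the 1:2:1 ratio.

5.152; consistent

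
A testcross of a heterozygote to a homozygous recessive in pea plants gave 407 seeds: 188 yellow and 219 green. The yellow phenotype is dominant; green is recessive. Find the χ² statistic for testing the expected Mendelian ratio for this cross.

A testcross of a heterozygote (Aa × aa) gives a 1:1 phenotypic ratio.
Under the 1:1 hypothesis (Σ ratio = 2, N = 407):
  yellow: 407 × 1/2 = 203.5
  green: 407 × 1/2 = 203.5
χ² = Σ (O − E)² / E
  yellow: (188 − 203.5)² / 203.5 = 1.1806
  green: (219 − 203.5)² / 203.5 = 1.1806
χ² = 1.1806 + 1.1806 = 2.3612 ≈ 2.361

2.361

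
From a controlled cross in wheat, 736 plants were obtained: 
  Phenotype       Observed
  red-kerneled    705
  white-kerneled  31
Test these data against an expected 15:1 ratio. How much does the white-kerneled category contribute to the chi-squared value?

The 15:1 ratio has 16 parts, so with N = 736 the expected counts are:
  red-kerneled: 736 × 15/16 = 690
  white-kerneled: 736 × 1/16 = 46
Contribution of white-kerneled: (31 − 46)² / 46 = 4.8913

4.891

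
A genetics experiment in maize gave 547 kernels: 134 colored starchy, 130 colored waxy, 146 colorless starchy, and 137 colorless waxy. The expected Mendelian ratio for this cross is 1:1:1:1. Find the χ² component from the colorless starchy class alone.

Expected counts for N = 547 under a 1:1:1:1 ratio (total parts = 4):
  colored starchy: 547 × 1/4 = 136.75
  colored waxy: 547 × 1/4 = 136.75
  colorless starchy: 547 × 1/4 = 136.75
  colorless waxy: 547 × 1/4 = 136.75
Contribution of colorless starchy: (146 − 136.75)² / 136.75 = 0.6257

0.626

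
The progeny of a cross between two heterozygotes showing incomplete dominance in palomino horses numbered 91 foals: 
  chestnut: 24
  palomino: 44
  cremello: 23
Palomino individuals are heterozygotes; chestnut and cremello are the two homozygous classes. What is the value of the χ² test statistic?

With incomplete dominance, a heterozygote × heterozygote cross gives a 1:2:1 phenotypic ratio.
Total ratio parts = 4. Expected numbers out of 91:
  chestnut: 91 × 1/4 = 22.75
  palomino: 91 × 2/4 = 45.5
  cremello: 91 × 1/4 = 22.75
χ² = Σ (O − E)² / E
  chestnut: (24 − 22.75)² / 22.75 = 0.0687
  palomino: (44 − 45.5)² / 45.5 = 0.0495
  cremello: (23 − 22.75)² / 22.75 = 0.0027
χ² = 0.0687 + 0.0495 + 0.0027 = 0.1209 ≈ 0.121

0.121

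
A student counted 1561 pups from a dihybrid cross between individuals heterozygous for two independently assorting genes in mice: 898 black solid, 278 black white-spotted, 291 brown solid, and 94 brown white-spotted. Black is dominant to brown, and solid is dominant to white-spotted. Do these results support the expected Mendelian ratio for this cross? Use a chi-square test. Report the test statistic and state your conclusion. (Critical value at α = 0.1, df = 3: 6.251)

A dihybrid F₂ with independent assortment and complete dominance at both loci gives a 9:3:3:1 phenotypic ratio.
Under the 9:3:3:1 hypothesis (Σ ratio = 16, N = 1561):
  black solid: 1561 × 9/16 = 878.0625
  black white-spotted: 1561 × 3/16 = 292.6875
  brown solid: 1561 × 3/16 = 292.6875
  brown white-spotted: 1561 × 1/16 = 97.5625
χ² = Σ (O − E)² / E
  black solid: (898 − 878.0625)² / 878.0625 = 0.4527
  black white-spotted: (278 − 292.6875)² / 292.6875 = 0.7370
  brown solid: (291 − 292.6875)² / 292.6875 = 0.0097
  brown white-spotted: (94 − 97.5625)² / 97.5625 = 0.1301
χ² = 0.4527 + 0.7370 + 0.0097 + 0.1301 = 1.3295 ≈ 1.330
Degrees of freedom = 4 − 1 = 3; critical value at α = 0.1 is 6.251.
Since 1.330 < 6.251, we fail to reject the null hypothesis — the data are consistent with the 9:3:3:1 ratio.

1.330; consistent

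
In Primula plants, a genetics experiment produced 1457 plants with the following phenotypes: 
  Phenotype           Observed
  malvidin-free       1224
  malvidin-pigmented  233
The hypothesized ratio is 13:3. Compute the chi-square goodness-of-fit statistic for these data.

7.276

Expected counts for N = 1457 under a 13:3 ratio (total parts = 16):
  malvidin-free: 1457 × 13/16 = 1183.8125
  malvidin-pigmented: 1457 × 3/16 = 273.1875
χ² = Σ (O − E)² / E
  malvidin-free: (1224 − 1183.8125)² / 1183.8125 = 1.3643
  malvidin-pigmented: (233 − 273.1875)² / 273.1875 = 5.9118
χ² = 1.3643 + 5.9118 = 7.2761 ≈ 7.276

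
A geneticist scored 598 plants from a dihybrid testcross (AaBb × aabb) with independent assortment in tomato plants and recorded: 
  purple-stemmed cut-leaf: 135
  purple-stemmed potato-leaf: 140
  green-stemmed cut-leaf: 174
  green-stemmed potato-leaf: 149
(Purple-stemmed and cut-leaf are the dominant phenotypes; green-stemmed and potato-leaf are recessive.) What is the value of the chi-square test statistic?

6.027

A dihybrid testcross with independent assortment gives a 1:1:1:1 ratio.
Expected counts for N = 598 under a 1:1:1:1 ratio (total parts = 4):
  purple-stemmed cut-leaf: 598 × 1/4 = 149.5
  purple-stemmed potato-leaf: 598 × 1/4 = 149.5
  green-stemmed cut-leaf: 598 × 1/4 = 149.5
  green-stemmed potato-leaf: 598 × 1/4 = 149.5
χ² = Σ (O − E)² / E
  purple-stemmed cut-leaf: (135 − 149.5)² / 149.5 = 1.4064
  purple-stemmed potato-leaf: (140 − 149.5)² / 149.5 = 0.6037
  green-stemmed cut-leaf: (174 − 149.5)² / 149.5 = 4.0151
  green-stemmed potato-leaf: (149 − 149.5)² / 149.5 = 0.0017
χ² = 1.4064 + 0.6037 + 4.0151 + 0.0017 = 6.0269 ≈ 6.027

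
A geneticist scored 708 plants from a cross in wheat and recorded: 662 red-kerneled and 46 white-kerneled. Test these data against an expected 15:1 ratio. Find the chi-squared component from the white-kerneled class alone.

Expected counts for N = 708 under a 15:1 ratio (total parts = 16):
  red-kerneled: 708 × 15/16 = 663.75
  white-kerneled: 708 × 1/16 = 44.25
Contribution of white-kerneled: (46 − 44.25)² / 44.25 = 0.0692

0.069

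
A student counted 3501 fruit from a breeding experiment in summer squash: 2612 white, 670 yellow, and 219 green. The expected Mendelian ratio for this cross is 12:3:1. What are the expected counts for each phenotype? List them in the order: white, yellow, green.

Expected counts for N = 3501 under a 12:3:1 ratio (total parts = 16):
  white: 3501 × 12/16 = 2625.75
  yellow: 3501 × 3/16 = 656.4375
  green: 3501 × 1/16 = 218.8125

2625.75, 656.4375, 218.8125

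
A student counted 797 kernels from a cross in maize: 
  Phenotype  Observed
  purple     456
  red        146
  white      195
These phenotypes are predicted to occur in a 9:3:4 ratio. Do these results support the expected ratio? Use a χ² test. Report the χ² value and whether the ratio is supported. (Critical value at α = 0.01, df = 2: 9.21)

0.302; consistent

Under the 9:3:4 hypothesis (Σ ratio = 16, N = 797):
  purple: 797 × 9/16 = 448.3125
  red: 797 × 3/16 = 149.4375
  white: 797 × 4/16 = 199.25
χ² = Σ (O − E)² / E
  purple: (456 − 448.3125)² / 448.3125 = 0.1318
  red: (146 − 149.4375)² / 149.4375 = 0.0791
  white: (195 − 199.25)² / 199.25 = 0.0907
χ² = 0.1318 + 0.0791 + 0.0907 = 0.3016 ≈ 0.302
Degrees of freedom = 3 − 1 = 2; critical value at α = 0.01 is 9.21.
Since 0.302 < 9.21, we fail to reject the null hypothesis — the data are consistent with the 9:3:4 ratio.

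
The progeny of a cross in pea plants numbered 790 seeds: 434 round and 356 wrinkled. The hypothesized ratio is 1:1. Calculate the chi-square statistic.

7.701

Expected counts for N = 790 under a 1:1 ratio (total parts = 2):
  round: 790 × 1/2 = 395
  wrinkled: 790 × 1/2 = 395
χ² = Σ (O − E)² / E
  round: (434 − 395)² / 395 = 3.8506
  wrinkled: (356 − 395)² / 395 = 3.8506
χ² = 3.8506 + 3.8506 = 7.7012 ≈ 7.701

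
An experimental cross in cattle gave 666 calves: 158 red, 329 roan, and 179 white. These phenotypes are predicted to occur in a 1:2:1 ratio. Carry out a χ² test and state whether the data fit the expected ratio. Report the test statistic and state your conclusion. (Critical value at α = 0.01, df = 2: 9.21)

Expected counts for N = 666 under a 1:2:1 ratio (total parts = 4):
  red: 666 × 1/4 = 166.5
  roan: 666 × 2/4 = 333
  white: 666 × 1/4 = 166.5
χ² = Σ (O − E)² / E
  red: (158 − 166.5)² / 166.5 = 0.4339
  roan: (329 − 333)² / 333 = 0.0480
  white: (179 − 166.5)² / 166.5 = 0.9384
χ² = 0.4339 + 0.0480 + 0.9384 = 1.4203 ≈ 1.420
Degrees of freedom = 3 − 1 = 2; critical value at α = 0.01 is 9.21.
Since 1.420 < 9.21, we fail to reject the null hypothesis — the data are consistent with the 1:2:1 ratio.

1.420; consistent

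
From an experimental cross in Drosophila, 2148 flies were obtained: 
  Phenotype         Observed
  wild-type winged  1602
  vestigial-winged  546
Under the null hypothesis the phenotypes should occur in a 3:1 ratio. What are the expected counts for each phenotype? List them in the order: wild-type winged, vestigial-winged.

Under the 3:1 hypothesis (Σ ratio = 4, N = 2148):
  wild-type winged: 2148 × 3/4 = 1611
  vestigial-winged: 2148 × 1/4 = 537

1611, 537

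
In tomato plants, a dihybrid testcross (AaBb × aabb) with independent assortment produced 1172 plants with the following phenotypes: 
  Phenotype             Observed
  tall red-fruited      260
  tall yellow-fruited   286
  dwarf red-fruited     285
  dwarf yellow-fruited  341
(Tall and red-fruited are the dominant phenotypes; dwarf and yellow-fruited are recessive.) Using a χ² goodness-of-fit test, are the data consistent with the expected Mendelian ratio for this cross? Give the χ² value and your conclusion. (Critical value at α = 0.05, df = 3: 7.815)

11.966; not consistent

A dihybrid testcross with independent assortment gives a 1:1:1:1 ratio.
The 1:1:1:1 ratio has 4 parts, so with N = 1172 the expected counts are:
  tall red-fruited: 1172 × 1/4 = 293
  tall yellow-fruited: 1172 × 1/4 = 293
  dwarf red-fruited: 1172 × 1/4 = 293
  dwarf yellow-fruited: 1172 × 1/4 = 293
χ² = Σ (O − E)² / E
  tall red-fruited: (260 − 293)² / 293 = 3.7167
  tall yellow-fruited: (286 − 293)² / 293 = 0.1672
  dwarf red-fruited: (285 − 293)² / 293 = 0.2184
  dwarf yellow-fruited: (341 − 293)² / 293 = 7.8635
χ² = 3.7167 + 0.1672 + 0.2184 + 7.8635 = 11.9658 ≈ 11.966
Degrees of freedom = 4 − 1 = 3; critical value at α = 0.05 is 7.815.
Since 11.966 > 7.815, we reject the null hypothesis — the data do not fit the 1:1:1:1 ratio.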